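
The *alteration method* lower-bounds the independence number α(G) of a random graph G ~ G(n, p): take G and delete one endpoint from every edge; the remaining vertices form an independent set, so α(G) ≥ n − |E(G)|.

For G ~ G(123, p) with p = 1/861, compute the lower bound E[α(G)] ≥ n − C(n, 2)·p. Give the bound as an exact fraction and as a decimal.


E[|E(G)|] = C(123, 2)·p = 7503 · (1/861) = 61/7.
E[α(G)] ≥ n − E[|E(G)|] = 123 − 61/7 = 800/7.
Numerically: ≈ 114.2857.
(This is only a lower bound; the true E[α(G)] may be larger.)

E[α(G)] ≥ 800/7 ≈ 114.2857.


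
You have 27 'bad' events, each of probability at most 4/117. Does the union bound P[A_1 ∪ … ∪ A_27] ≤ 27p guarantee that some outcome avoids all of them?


Union bound: P[∪_{i=1}^{27} A_i] ≤ Σ_i P[A_i] ≤ 27·p = 27·(4/117) = 12/13.
Numerically: 12/13 ≈ 0.923077.
Is 12/13 < 1? YES.
Since P[∪ A_i] ≤ 12/13 < 1, the complement has P[∩ A_i^c] ≥ 1 − 12/13 = 1/13 > 0, so some outcome avoids every A_i.

27·p = 12/13 ≈ 0.923077; existence CERTIFIED by the union bound.


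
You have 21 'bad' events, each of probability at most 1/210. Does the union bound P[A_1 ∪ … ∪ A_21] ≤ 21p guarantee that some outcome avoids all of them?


Union bound: P[∪_{i=1}^{21} A_i] ≤ Σ_i P[A_i] ≤ 21·p = 21·(1/210) = 1/10.
Numerically: 1/10 ≈ 0.100.
Is 1/10 < 1? YES.
Since P[∪ A_i] ≤ 1/10 < 1, the complement has P[∩ A_i^c] ≥ 1 − 1/10 = 9/10 > 0, so some outcome avoids every A_i.

21·p = 1/10 ≈ 0.100; existence CERTIFIED by the union bound.


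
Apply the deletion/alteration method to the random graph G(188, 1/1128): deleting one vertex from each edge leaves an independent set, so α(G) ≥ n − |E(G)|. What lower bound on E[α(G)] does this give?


E[|E(G)|] = C(188, 2)·p = 17578 · (1/1128) = 187/12.
E[α(G)] ≥ n − E[|E(G)|] = 188 − 187/12 = 2069/12.
Numerically: ≈ 172.41667.
(This is only a lower bound; the true E[α(G)] may be larger.)

E[α(G)] ≥ 2069/12 ≈ 172.41667.


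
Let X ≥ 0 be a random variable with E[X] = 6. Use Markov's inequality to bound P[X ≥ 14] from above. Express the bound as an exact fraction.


μ = E[X] = 6, a = 14.
Markov: P[X ≥ 14] ≤ μ/a = (6)/14 = 3/7.
Numerically: ≈ 0.428571.
(Since a = 14 > μ = 6.000000, the bound 3/7 is < 1 and informative.)

P[X ≥ 14] ≤ 3/7 ≈ 0.428571.


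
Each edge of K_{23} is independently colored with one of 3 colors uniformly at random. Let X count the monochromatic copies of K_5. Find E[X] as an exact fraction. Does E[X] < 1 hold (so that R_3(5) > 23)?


E[X] = C(23, 5) · 3^{1 − 10} = 33649 · 3^{−9} = 33649/19683.
As a reduced fraction: E[X] = 33649/19683 ≈ 1.7095.
Is E[X] < 1? NO.
Since E[X] ≥ 1, the first-moment bound is inconclusive at n = 23; it does NOT by itself certify R_3(5) > 23.

E[X] = 33649/19683 ≈ 1.7095; E[X] ≥ 1; first-moment method inconclusive here.


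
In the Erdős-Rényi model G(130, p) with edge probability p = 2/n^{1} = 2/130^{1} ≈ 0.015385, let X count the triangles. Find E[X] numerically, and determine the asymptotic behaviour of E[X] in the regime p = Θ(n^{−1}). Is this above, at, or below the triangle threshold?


Number of potential triangles: C(130, 3) = 357760.
Each occurs with probability p³ ≈ (0.015385)³ ≈ 3.6413291e-06.
By linearity: E[X] = C(130, 3)·p³ ≈ 357760 · 3.6413291e-06 ≈ 1.30272.
Here α = 1, so p = 2/n is exactly at the triangle threshold p ~ 1/n. Asymptotically E[X] → c³/6 = 2³/6 = 4/3 ≈ 1.33333, a bounded constant. In this regime the triangle count is asymptotically Poisson(c³/6).

E[X] ≈ 1.30272; in regime p = Θ(1/n^{1}) E[X] stays bounded (at the triangle threshold p ~ 1/n).


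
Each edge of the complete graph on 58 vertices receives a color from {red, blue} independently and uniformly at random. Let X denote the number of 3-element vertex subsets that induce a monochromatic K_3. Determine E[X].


Let X = Σ_S X_S over the C(58, 3) = 30856 subsets S of size 3, where X_S = 1 if the K_3 on S is monochromatic.
For a fixed S, the K_3 on S has C(3, 2) = 3 edges. P[all 3 edges red] = (1/2)^3, and likewise for blue, so P[monochromatic] = 2·(1/2)^3 = 2^{1 − 3} = 1/4.
By linearity of expectation: E[X] = C(58, 3) · 2^{1 − 3} = 30856 · 1/4 = 7714.
Numerically: E[X] ≈ 7714.000.

E[X] = C(58,3)·2^(1−C(3,2)) = 7714 ≈ 7714.000.


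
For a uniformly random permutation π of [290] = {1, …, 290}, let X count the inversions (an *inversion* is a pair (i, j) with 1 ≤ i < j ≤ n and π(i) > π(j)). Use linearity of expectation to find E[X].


Write X = Σ X_I over the C(290, 2) = 41905 pairs i < j, with X_I the indicator of one inversion.
There are 41905 indicators.
For each fixed pair i < j, the values π(i) and π(j) are two distinct elements of {1, …, 290} in uniformly random order; by symmetry P[π(i) > π(j)] = 1/2.
By linearity: E[X] = 41905 · (1/2) = C(290, 2) · (1/2) = 41905/2 = 41905/2 ≈ 20952.500.

E[X] = 41905/2 = 20952.500.


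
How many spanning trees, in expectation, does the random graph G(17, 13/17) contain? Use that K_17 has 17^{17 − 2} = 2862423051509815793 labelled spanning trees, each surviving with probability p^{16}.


K_17 has 17^{17 − 2} = 2862423051509815793 labelled spanning trees.
For each such spanning tree H, let X_H = 1 if all 16 edges of H are present in G. Then P[X_H = 1] = p^{16} = (13/17)^{16} = 665416609183179841/48661191875666868481.
By linearity of expectation: E[X] = Σ_H E[X_H] = 2862423051509815793 · p^{16} = 2862423051509815793 · 665416609183179841/48661191875666868481 = 665416609183179841/17.
Numerically: E[X] ≈ 3.9142e+16.

E[X] = 2862423051509815793 · (13/17)^{16} = 665416609183179841/17 ≈ 3.9142e+16.


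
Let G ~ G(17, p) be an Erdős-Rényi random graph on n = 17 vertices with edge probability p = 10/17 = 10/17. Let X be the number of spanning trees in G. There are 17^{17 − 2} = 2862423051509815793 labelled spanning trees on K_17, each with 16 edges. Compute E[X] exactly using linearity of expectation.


K_17 has 17^{17 − 2} = 2862423051509815793 labelled spanning trees.
For each such spanning tree H, let X_H = 1 if all 16 edges of H are present in G. Then P[X_H = 1] = p^{16} = (10/17)^{16} = 10000000000000000/48661191875666868481.
Summing the indicators: E[X] = Σ_H E[X_H] = 2862423051509815793 · p^{16} = 2862423051509815793 · 10000000000000000/48661191875666868481 = 10000000000000000/17.
Numerically: E[X] ≈ 5.882e+14.

E[X] = 2862423051509815793 · (10/17)^{16} = 10000000000000000/17 ≈ 5.882e+14.


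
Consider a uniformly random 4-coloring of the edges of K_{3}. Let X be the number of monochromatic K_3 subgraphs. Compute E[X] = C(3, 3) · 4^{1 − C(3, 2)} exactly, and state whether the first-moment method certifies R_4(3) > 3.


E[X] = C(3, 3) · 4^{1 − 3} = 1 · 4^{−2} = 1/16.
As a reduced fraction: E[X] = 1/16 ≈ 0.0625.
Is E[X] < 1? YES.
Since E[X] < 1, there exists a 4-coloring of K_{3} with no monochromatic K_3; hence R_4(3) > 3.

E[X] = 1/16 ≈ 0.0625; E[X] < 1, so R_4(3) > 3.


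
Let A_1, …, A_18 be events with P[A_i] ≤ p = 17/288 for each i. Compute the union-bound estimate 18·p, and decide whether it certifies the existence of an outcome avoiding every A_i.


Union bound: P[∪_{i=1}^{18} A_i] ≤ Σ_i P[A_i] ≤ 18·p = 18·(17/288) = 17/16.
Numerically: 17/16 ≈ 1.0625000.
Is 17/16 < 1? NO.
Since the bound 17/16 is ≥ 1, the union bound is uninformative here; it does NOT by itself certify existence.

18·p = 17/16 ≈ 1.0625000; existence NOT certified by the union bound.


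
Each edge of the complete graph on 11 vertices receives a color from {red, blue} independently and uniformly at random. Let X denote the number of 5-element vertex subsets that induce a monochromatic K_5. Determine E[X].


Let X = Σ_S X_S over the C(11, 5) = 462 subsets S of size 5, where X_S = 1 if the K_5 on S is monochromatic.
For a fixed S, the K_5 on S has C(5, 2) = 10 edges. P[all 10 edges red] = (1/2)^10, and likewise for blue, so P[monochromatic] = 2·(1/2)^10 = 2^{1 − 10} = 1/512.
Summing: E[X] = C(11, 5) · 2^{1 − 10} = 462 · 1/512 = 231/256.
Numerically: E[X] ≈ 0.90234.

E[X] = C(11,5)·2^(1−C(5,2)) = 231/256 ≈ 0.90234.


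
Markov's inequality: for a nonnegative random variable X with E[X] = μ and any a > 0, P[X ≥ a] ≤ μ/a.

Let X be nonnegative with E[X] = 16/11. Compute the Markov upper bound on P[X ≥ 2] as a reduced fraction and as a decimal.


μ = E[X] = 16/11, a = 2.
Markov: P[X ≥ 2] ≤ μ/a = (16/11)/2 = 8/11.
Numerically: ≈ 0.72727.
(Since a = 2 > μ = 1.45455, the bound 8/11 is < 1 and informative.)

P[X ≥ 2] ≤ 8/11 ≈ 0.72727.


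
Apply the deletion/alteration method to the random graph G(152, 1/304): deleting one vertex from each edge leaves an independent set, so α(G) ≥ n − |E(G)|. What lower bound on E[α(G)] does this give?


E[|E(G)|] = C(152, 2)·p = 11476 · (1/304) = 151/4.
E[α(G)] ≥ n − E[|E(G)|] = 152 − 151/4 = 457/4.
Numerically: ≈ 114.250000.
(This is only a lower bound; the true E[α(G)] may be larger.)

E[α(G)] ≥ 457/4 ≈ 114.250000.


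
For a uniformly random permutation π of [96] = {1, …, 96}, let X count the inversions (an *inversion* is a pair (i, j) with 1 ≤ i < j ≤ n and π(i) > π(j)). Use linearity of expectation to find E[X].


Write X = Σ X_I over the C(96, 2) = 4560 pairs i < j, with X_I the indicator of one inversion.
There are 4560 indicators.
For each fixed pair i < j, the values π(i) and π(j) are two distinct elements of {1, …, 96} in uniformly random order; by symmetry P[π(i) > π(j)] = 1/2.
By linearity: E[X] = 4560 · (1/2) = C(96, 2) · (1/2) = 4560/2 = 2280 ≈ 2280.00000.

E[X] = 2280 = 2280.00000.


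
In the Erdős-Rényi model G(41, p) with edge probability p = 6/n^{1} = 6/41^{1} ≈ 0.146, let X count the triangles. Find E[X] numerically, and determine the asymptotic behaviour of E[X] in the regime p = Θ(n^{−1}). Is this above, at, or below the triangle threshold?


Number of potential triangles: C(41, 3) = 10660.
Each occurs with probability p³ ≈ (0.146)³ ≈ 3.13402e-03.
By linearity: E[X] = C(41, 3)·p³ ≈ 10660 · 3.13402e-03 ≈ 33.409.
Here α = 1, so p = 6/n is exactly at the triangle threshold p ~ 1/n. Asymptotically E[X] → c³/6 = 6³/6 = 36 ≈ 36.000, a bounded constant. In this regime the triangle count is asymptotically Poisson(c³/6).

E[X] ≈ 33.409; in regime p = Θ(1/n^{1}) E[X] stays bounded (at the triangle threshold p ~ 1/n).


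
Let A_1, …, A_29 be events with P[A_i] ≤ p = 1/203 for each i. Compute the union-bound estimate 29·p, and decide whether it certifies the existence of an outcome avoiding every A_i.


Union bound: P[∪_{i=1}^{29} A_i] ≤ Σ_i P[A_i] ≤ 29·p = 29·(1/203) = 1/7.
Numerically: 1/7 ≈ 0.1428571.
Is 1/7 < 1? YES.
Since P[∪ A_i] ≤ 1/7 < 1, the complement has P[∩ A_i^c] ≥ 1 − 1/7 = 6/7 > 0, so some outcome avoids every A_i.

29·p = 1/7 ≈ 0.1428571; existence CERTIFIED by the union bound.


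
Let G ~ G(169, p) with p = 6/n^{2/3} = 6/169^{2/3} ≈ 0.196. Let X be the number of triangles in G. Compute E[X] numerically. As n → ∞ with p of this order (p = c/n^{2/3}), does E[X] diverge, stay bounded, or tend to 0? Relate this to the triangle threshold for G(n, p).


Number of potential triangles: C(169, 3) = 790244.
Each occurs with probability p³ ≈ (0.196)³ ≈ 7.56276e-03.
By linearity: E[X] = C(169, 3)·p³ ≈ 790244 · 7.56276e-03 ≈ 5976.426.
Since α = 2/3 < 1, p = c/n^{2/3} ≫ 1/n is above the triangle threshold p ~ 1/n. Asymptotically E[X] ~ (c³/6)·n^{3(1−α)} = (6³/6)·n^{1} → ∞; triangles are abundant w.h.p.

E[X] ≈ 5976.426; in regime p = Θ(1/n^{2/3}) E[X] diverges (above the triangle threshold p ~ 1/n).


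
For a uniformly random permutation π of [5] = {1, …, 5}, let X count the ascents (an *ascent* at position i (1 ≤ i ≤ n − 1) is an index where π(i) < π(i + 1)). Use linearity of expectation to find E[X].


Write X = Σ X_I over i = 1, …, 4, with X_I the indicator of one ascent.
There are 4 indicators.
For each fixed i, the pair (π(i), π(i+1)) is a uniformly random ordered pair of distinct values from {1, …, 5}; by symmetry P[π(i) < π(i+1)] = 1/2.
By linearity: E[X] = 4 · (1/2) = (5 − 1) · (1/2) = 2 ≈ 2.0000.

E[X] = 2 = 2.0000.


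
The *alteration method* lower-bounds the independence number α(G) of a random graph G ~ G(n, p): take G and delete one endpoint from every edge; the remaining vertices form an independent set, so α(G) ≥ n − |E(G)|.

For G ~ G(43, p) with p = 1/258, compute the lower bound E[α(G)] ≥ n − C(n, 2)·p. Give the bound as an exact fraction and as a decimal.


E[|E(G)|] = C(43, 2)·p = 903 · (1/258) = 7/2.
E[α(G)] ≥ n − E[|E(G)|] = 43 − 7/2 = 79/2.
Numerically: ≈ 39.5000.
(This is only a lower bound; the true E[α(G)] may be larger.)

E[α(G)] ≥ 79/2 ≈ 39.5000.


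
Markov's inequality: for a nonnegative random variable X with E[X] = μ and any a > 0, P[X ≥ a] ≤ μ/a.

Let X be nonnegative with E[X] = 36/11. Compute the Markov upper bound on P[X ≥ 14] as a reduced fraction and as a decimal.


μ = E[X] = 36/11, a = 14.
Markov: P[X ≥ 14] ≤ μ/a = (36/11)/14 = 18/77.
Numerically: ≈ 0.2338.
(Since a = 14 > μ = 3.2727, the bound 18/77 is < 1 and informative.)

P[X ≥ 14] ≤ 18/77 ≈ 0.2338.


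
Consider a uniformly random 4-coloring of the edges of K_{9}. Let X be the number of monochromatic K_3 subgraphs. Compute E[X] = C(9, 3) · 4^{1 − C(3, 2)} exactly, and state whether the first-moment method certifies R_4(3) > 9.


E[X] = C(9, 3) · 4^{1 − 3} = 84 · 4^{−2} = 84/16.
As a reduced fraction: E[X] = 21/4 ≈ 5.25000.
Is E[X] < 1? NO.
Since E[X] ≥ 1, the first-moment bound is inconclusive at n = 9; it does NOT by itself certify R_4(3) > 9.

E[X] = 21/4 ≈ 5.25000; E[X] ≥ 1; first-moment method inconclusive here.


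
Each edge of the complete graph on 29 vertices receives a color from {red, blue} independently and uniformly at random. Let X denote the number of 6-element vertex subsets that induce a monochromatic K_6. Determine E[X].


Let X = Σ_S X_S over the C(29, 6) = 475020 subsets S of size 6, where X_S = 1 if the K_6 on S is monochromatic.
For a fixed S, the K_6 on S has C(6, 2) = 15 edges. P[all 15 edges red] = (1/2)^15, and likewise for blue, so P[monochromatic] = 2·(1/2)^15 = 2^{1 − 15} = 1/16384.
By linearity: E[X] = C(29, 6) · 2^{1 − 15} = 475020 · 1/16384 = 118755/4096.
Numerically: E[X] ≈ 28.993.

E[X] = C(29,6)·2^(1−C(6,2)) = 118755/4096 ≈ 28.993.


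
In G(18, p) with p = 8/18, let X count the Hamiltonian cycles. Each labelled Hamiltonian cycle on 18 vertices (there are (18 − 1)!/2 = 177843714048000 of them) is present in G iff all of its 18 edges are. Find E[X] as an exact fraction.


K_18 has (18 − 1)!/2 = 177843714048000 labelled Hamiltonian cycles.
For each such Hamiltonian cycle H, let X_H = 1 if all 18 edges of H are present in G. Then P[X_H = 1] = p^{18} = (4/9)^{18} = 68719476736/150094635296999121.
By linearity: E[X] = Σ_H E[X_H] = 177843714048000 · p^{18} = 177843714048000 · 68719476736/150094635296999121 = 16764508875398316032000/205891132094649.
Numerically: E[X] ≈ 8.14241e+07.

E[X] = 177843714048000 · (4/9)^{18} = 16764508875398316032000/205891132094649 ≈ 8.14241e+07.


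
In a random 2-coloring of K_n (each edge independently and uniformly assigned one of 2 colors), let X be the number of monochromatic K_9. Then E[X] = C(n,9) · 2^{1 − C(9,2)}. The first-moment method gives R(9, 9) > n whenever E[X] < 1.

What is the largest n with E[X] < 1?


We need C(n, 9) · 2^{1 − 36} < 1, i.e. C(n, 9) < 2^{36 − 1} = 34359738368.
Check values of n near the boundary:
  n = 62: C(62, 9) = 20286591270; 20286591270 < 34359738368? YES
  n = 63: C(63, 9) = 23667689815; 23667689815 < 34359738368? YES
  n = 64: C(64, 9) = 27540584512; 27540584512 < 34359738368? YES
  n = 65: C(65, 9) = 31966749880; 31966749880 < 34359738368? YES
  n = 66: C(66, 9) = 37014131440; 37014131440 < 34359738368? NO
  n = 67: C(67, 9) = 42757703560; 42757703560 < 34359738368? NO
The largest n with C(n, 9) < 34359738368 is n = 65 (where E[X] = 3995843735/4294967296 ≈ 0.93035). Hence R(9, 9) > 65, i.e. R(9, 9) ≥ 66.

Largest n = 65; hence R(9, 9) > 65.


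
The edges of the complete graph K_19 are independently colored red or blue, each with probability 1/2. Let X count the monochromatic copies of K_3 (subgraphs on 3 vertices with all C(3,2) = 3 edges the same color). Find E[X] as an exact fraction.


Let X = Σ_S X_S over the C(19, 3) = 969 subsets S of size 3, where X_S = 1 if the K_3 on S is monochromatic.
For a fixed S, the K_3 on S has C(3, 2) = 3 edges. P[all 3 edges red] = (1/2)^3, and likewise for blue, so P[monochromatic] = 2·(1/2)^3 = 2^{1 − 3} = 1/4.
Summing: E[X] = C(19, 3) · 2^{1 − 3} = 969 · 1/4 = 969/4.
Numerically: E[X] ≈ 242.25000.

E[X] = C(19,3)·2^(1−C(3,2)) = 969/4 ≈ 242.25000.


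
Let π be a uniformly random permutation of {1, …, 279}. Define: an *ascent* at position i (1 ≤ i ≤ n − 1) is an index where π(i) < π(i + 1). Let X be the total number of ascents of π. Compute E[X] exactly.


Write X = Σ X_I over i = 1, …, 278, with X_I the indicator of one ascent.
There are 278 indicators.
For each fixed i, the pair (π(i), π(i+1)) is a uniformly random ordered pair of distinct values from {1, …, 279}; by symmetry P[π(i) < π(i+1)] = 1/2.
By linearity: E[X] = 278 · (1/2) = (279 − 1) · (1/2) = 139 ≈ 139.000.

E[X] = 139 = 139.000.


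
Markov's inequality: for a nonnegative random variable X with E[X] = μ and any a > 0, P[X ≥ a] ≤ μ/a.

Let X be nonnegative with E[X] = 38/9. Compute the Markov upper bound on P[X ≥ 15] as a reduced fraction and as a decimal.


μ = E[X] = 38/9, a = 15.
Markov: P[X ≥ 15] ≤ μ/a = (38/9)/15 = 38/135.
Numerically: ≈ 0.281481.
(Since a = 15 > μ = 4.222222, the bound 38/135 is < 1 and informative.)

P[X ≥ 15] ≤ 38/135 ≈ 0.281481.


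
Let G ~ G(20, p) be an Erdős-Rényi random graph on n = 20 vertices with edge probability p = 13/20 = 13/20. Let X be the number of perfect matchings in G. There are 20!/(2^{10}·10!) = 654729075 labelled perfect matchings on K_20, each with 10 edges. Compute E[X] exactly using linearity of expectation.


K_20 has 20!/(2^{10}·10!) = 654729075 labelled perfect matchings.
For each such perfect matching H, let X_H = 1 if all 10 edges of H are present in G. Then P[X_H = 1] = p^{10} = (13/20)^{10} = 137858491849/10240000000000.
Summing the indicators: E[X] = Σ_H E[X_H] = 654729075 · p^{10} = 654729075 · 137858491849/10240000000000 = 3610398513967632387/409600000000.
Numerically: E[X] ≈ 8.8144e+06.

E[X] = 654729075 · (13/20)^{10} = 3610398513967632387/409600000000 ≈ 8.8144e+06.


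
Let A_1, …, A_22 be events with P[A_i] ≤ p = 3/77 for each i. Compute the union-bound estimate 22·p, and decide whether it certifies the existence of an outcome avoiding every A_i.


Union bound: P[∪_{i=1}^{22} A_i] ≤ Σ_i P[A_i] ≤ 22·p = 22·(3/77) = 6/7.
Numerically: 6/7 ≈ 0.85714.
Is 6/7 < 1? YES.
Since P[∪ A_i] ≤ 6/7 < 1, the complement has P[∩ A_i^c] ≥ 1 − 6/7 = 1/7 > 0, so some outcome avoids every A_i.

22·p = 6/7 ≈ 0.85714; existence CERTIFIED by the union bound.


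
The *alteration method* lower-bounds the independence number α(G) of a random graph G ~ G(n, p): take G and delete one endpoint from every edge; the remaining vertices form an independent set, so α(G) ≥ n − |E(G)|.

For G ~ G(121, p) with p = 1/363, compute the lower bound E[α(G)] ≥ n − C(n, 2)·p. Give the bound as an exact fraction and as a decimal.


E[|E(G)|] = C(121, 2)·p = 7260 · (1/363) = 20.
E[α(G)] ≥ n − E[|E(G)|] = 121 − 20 = 101.
Numerically: ≈ 101.000000.
(This is only a lower bound; the true E[α(G)] may be larger.)

E[α(G)] ≥ 101 ≈ 101.000000.


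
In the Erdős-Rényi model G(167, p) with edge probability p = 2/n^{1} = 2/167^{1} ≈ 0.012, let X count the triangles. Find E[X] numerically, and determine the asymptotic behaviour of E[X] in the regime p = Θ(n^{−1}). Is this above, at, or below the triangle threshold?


Number of potential triangles: C(167, 3) = 762355.
Each occurs with probability p³ ≈ (0.012)³ ≈ 1.71767e-06.
By linearity: E[X] = C(167, 3)·p³ ≈ 762355 · 1.71767e-06 ≈ 1.309.
Here α = 1, so p = 2/n is exactly at the triangle threshold p ~ 1/n. Asymptotically E[X] → c³/6 = 2³/6 = 4/3 ≈ 1.333, a bounded constant. In this regime the triangle count is asymptotically Poisson(c³/6).

E[X] ≈ 1.309; in regime p = Θ(1/n^{1}) E[X] stays bounded (at the triangle threshold p ~ 1/n).


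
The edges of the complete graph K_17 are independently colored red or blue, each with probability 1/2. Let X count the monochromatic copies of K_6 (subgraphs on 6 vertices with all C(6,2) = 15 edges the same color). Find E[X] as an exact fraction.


Let X = Σ_S X_S over the C(17, 6) = 12376 subsets S of size 6, where X_S = 1 if the K_6 on S is monochromatic.
For a fixed S, the K_6 on S has C(6, 2) = 15 edges. P[all 15 edges red] = (1/2)^15, and likewise for blue, so P[monochromatic] = 2·(1/2)^15 = 2^{1 − 15} = 1/16384.
Summing: E[X] = C(17, 6) · 2^{1 − 15} = 12376 · 1/16384 = 1547/2048.
Numerically: E[X] ≈ 0.75537.

E[X] = C(17,6)·2^(1−C(6,2)) = 1547/2048 ≈ 0.75537.


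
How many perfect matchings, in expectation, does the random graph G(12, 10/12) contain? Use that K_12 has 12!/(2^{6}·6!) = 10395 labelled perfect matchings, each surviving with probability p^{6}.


K_12 has 12!/(2^{6}·6!) = 10395 labelled perfect matchings.
For each such perfect matching H, let X_H = 1 if all 6 edges of H are present in G. Then P[X_H = 1] = p^{6} = (5/6)^{6} = 15625/46656.
By linearity of expectation: E[X] = Σ_H E[X_H] = 10395 · p^{6} = 10395 · 15625/46656 = 6015625/1728.
Numerically: E[X] ≈ 3.48e+03.

E[X] = 10395 · (5/6)^{6} = 6015625/1728 ≈ 3.48e+03.


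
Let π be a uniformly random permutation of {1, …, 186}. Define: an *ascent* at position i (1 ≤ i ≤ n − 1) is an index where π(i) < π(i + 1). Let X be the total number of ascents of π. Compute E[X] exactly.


Write X = Σ X_I over i = 1, …, 185, with X_I the indicator of one ascent.
There are 185 indicators.
For each fixed i, the pair (π(i), π(i+1)) is a uniformly random ordered pair of distinct values from {1, …, 186}; by symmetry P[π(i) < π(i+1)] = 1/2.
By linearity: E[X] = 185 · (1/2) = (186 − 1) · (1/2) = 185/2 ≈ 92.500.

E[X] = 185/2 = 92.500.


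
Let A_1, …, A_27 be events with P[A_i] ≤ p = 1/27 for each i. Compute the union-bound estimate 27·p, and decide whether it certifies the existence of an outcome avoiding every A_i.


Union bound: P[∪_{i=1}^{27} A_i] ≤ Σ_i P[A_i] ≤ 27·p = 27·(1/27) = 1.
Numerically: 1 ≈ 1.000.
Is 1 < 1? NO.
Since the bound 1 is ≥ 1, the union bound is uninformative here; it does NOT by itself certify existence.

27·p = 1 ≈ 1.000; existence NOT certified by the union bound.


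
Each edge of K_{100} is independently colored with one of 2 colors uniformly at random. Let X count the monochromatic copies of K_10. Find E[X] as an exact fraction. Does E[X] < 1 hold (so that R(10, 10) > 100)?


E[X] = C(100, 10) · 2^{1 − 45} = 17310309456440 · 2^{−44} = 17310309456440/17592186044416.
As a reduced fraction: E[X] = 2163788682055/2199023255552 ≈ 0.984.
Is E[X] < 1? YES.
Since E[X] < 1, there exists a 2-coloring of K_{100} with no monochromatic K_10; hence R(10, 10) > 100.

E[X] = 2163788682055/2199023255552 ≈ 0.984; E[X] < 1, so R(10, 10) > 100.


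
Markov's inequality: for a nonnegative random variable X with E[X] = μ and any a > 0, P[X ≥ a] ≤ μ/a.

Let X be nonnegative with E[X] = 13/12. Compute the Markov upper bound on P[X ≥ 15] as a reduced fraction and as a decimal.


μ = E[X] = 13/12, a = 15.
Markov: P[X ≥ 15] ≤ μ/a = (13/12)/15 = 13/180.
Numerically: ≈ 0.072.
(Since a = 15 > μ = 1.083, the bound 13/180 is < 1 and informative.)

P[X ≥ 15] ≤ 13/180 ≈ 0.072.


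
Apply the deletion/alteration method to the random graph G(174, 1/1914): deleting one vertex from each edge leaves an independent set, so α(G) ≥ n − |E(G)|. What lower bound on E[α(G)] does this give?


E[|E(G)|] = C(174, 2)·p = 15051 · (1/1914) = 173/22.
E[α(G)] ≥ n − E[|E(G)|] = 174 − 173/22 = 3655/22.
Numerically: ≈ 166.136364.
(This is only a lower bound; the true E[α(G)] may be larger.)

E[α(G)] ≥ 3655/22 ≈ 166.136364.


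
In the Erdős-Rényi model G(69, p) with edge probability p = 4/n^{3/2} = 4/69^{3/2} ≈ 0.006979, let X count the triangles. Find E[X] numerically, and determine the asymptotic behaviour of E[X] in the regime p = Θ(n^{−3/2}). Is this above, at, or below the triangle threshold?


Number of potential triangles: C(69, 3) = 52394.
Each occurs with probability p³ ≈ (0.006979)³ ≈ 3.399062e-07.
By linearity: E[X] = C(69, 3)·p³ ≈ 52394 · 3.399062e-07 ≈ 0.0178.
Since α = 3/2 > 1, p = c/n^{3/2} = o(1/n) is below the triangle threshold p ~ 1/n. Asymptotically E[X] ~ (c³/6)·n^{3(1−α)} = (4³/6)·n^{-1.5} → 0, so by Markov's inequality G has no triangles w.h.p.

E[X] ≈ 0.0178; in regime p = Θ(1/n^{3/2}) E[X] tends to 0 (below the triangle threshold p ~ 1/n).


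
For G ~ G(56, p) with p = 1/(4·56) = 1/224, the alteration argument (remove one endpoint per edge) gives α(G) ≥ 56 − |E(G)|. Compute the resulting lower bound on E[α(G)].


E[|E(G)|] = C(56, 2)·p = 1540 · (1/224) = 55/8.
E[α(G)] ≥ n − E[|E(G)|] = 56 − 55/8 = 393/8.
Numerically: ≈ 49.1250.
(This is only a lower bound; the true E[α(G)] may be larger.)

E[α(G)] ≥ 393/8 ≈ 49.1250.


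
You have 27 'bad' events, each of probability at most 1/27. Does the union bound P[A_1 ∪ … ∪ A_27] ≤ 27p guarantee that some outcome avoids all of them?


Union bound: P[∪_{i=1}^{27} A_i] ≤ Σ_i P[A_i] ≤ 27·p = 27·(1/27) = 1.
Numerically: 1 ≈ 1.000000.
Is 1 < 1? NO.
Since the bound 1 is ≥ 1, the union bound is uninformative here; it does NOT by itself certify existence.

27·p = 1 ≈ 1.000000; existence NOT certified by the union bound.


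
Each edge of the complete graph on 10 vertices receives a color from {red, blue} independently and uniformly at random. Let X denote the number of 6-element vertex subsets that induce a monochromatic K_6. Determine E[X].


Let X = Σ_S X_S over the C(10, 6) = 210 subsets S of size 6, where X_S = 1 if the K_6 on S is monochromatic.
For a fixed S, the K_6 on S has C(6, 2) = 15 edges. P[all 15 edges red] = (1/2)^15, and likewise for blue, so P[monochromatic] = 2·(1/2)^15 = 2^{1 − 15} = 1/16384.
Summing: E[X] = C(10, 6) · 2^{1 − 15} = 210 · 1/16384 = 105/8192.
Numerically: E[X] ≈ 0.013.

E[X] = C(10,6)·2^(1−C(6,2)) = 105/8192 ≈ 0.013.


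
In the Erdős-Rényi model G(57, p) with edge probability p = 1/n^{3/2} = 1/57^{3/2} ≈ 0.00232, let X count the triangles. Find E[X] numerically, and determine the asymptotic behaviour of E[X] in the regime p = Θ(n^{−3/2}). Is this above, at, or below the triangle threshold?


Number of potential triangles: C(57, 3) = 29260.
Each occurs with probability p³ ≈ (0.00232)³ ≈ 1.25477e-08.
By linearity: E[X] = C(57, 3)·p³ ≈ 29260 · 1.25477e-08 ≈ 0.000.
Since α = 3/2 > 1, p = c/n^{3/2} = o(1/n) is below the triangle threshold p ~ 1/n. Asymptotically E[X] ~ (c³/6)·n^{3(1−α)} = (1³/6)·n^{-1.5} → 0, so by Markov's inequality G has no triangles w.h.p.

E[X] ≈ 0.000; in regime p = Θ(1/n^{3/2}) E[X] tends to 0 (below the triangle threshold p ~ 1/n).


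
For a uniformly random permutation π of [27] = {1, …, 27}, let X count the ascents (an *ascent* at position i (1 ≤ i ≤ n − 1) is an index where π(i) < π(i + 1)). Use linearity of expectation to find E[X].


Write X = Σ X_I over i = 1, …, 26, with X_I the indicator of one ascent.
There are 26 indicators.
For each fixed i, the pair (π(i), π(i+1)) is a uniformly random ordered pair of distinct values from {1, …, 27}; by symmetry P[π(i) < π(i+1)] = 1/2.
By linearity: E[X] = 26 · (1/2) = (27 − 1) · (1/2) = 13 ≈ 13.0000.

E[X] = 13 = 13.0000.


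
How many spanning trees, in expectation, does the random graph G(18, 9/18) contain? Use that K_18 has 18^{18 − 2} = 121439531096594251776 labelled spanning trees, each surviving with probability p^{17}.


K_18 has 18^{18 − 2} = 121439531096594251776 labelled spanning trees.
For each such spanning tree H, let X_H = 1 if all 17 edges of H are present in G. Then P[X_H = 1] = p^{17} = (1/2)^{17} = 1/131072.
By linearity of expectation: E[X] = Σ_H E[X_H] = 121439531096594251776 · p^{17} = 121439531096594251776 · 1/131072 = 1853020188851841/2.
Numerically: E[X] ≈ 9.27e+14.

E[X] = 121439531096594251776 · (1/2)^{17} = 1853020188851841/2 ≈ 9.27e+14.


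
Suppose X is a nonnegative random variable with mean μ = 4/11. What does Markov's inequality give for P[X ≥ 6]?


μ = E[X] = 4/11, a = 6.
Markov: P[X ≥ 6] ≤ μ/a = (4/11)/6 = 2/33.
Numerically: ≈ 0.06061.
(Since a = 6 > μ = 0.36364, the bound 2/33 is < 1 and informative.)

P[X ≥ 6] ≤ 2/33 ≈ 0.06061.


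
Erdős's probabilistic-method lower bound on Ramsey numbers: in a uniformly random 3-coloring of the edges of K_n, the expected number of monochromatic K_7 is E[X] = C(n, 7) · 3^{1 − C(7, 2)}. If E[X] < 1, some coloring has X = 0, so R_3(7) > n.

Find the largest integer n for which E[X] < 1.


We need C(n, 7) · 3^{1 − 21} < 1, i.e. C(n, 7) < 3^{21 − 1} = 3486784401.
Check values of n near the boundary:
  n = 79: C(79, 7) = 2898753715; 2898753715 < 3486784401? YES
  n = 80: C(80, 7) = 3176716400; 3176716400 < 3486784401? YES
  n = 81: C(81, 7) = 3477216600; 3477216600 < 3486784401? YES
  n = 82: C(82, 7) = 3801756816; 3801756816 < 3486784401? NO
  n = 83: C(83, 7) = 4151918628; 4151918628 < 3486784401? NO
  n = 84: C(84, 7) = 4529365776; 4529365776 < 3486784401? NO
The largest n with C(n, 7) < 3486784401 is n = 81 (where E[X] = 42928600/43046721 ≈ 0.99726). Hence R_3(7) > 81, i.e. R_3(7) ≥ 82.

Largest n = 81; hence R_3(7) > 81.


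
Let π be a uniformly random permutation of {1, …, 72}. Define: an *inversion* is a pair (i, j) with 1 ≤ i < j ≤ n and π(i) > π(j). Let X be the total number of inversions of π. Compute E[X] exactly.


Write X = Σ X_I over the C(72, 2) = 2556 pairs i < j, with X_I the indicator of one inversion.
There are 2556 indicators.
For each fixed pair i < j, the values π(i) and π(j) are two distinct elements of {1, …, 72} in uniformly random order; by symmetry P[π(i) > π(j)] = 1/2.
By linearity: E[X] = 2556 · (1/2) = C(72, 2) · (1/2) = 2556/2 = 1278 ≈ 1278.000.

E[X] = 1278 = 1278.000.


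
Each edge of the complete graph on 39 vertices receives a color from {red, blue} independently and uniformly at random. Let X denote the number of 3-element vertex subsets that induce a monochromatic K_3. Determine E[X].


Let X = Σ_S X_S over the C(39, 3) = 9139 subsets S of size 3, where X_S = 1 if the K_3 on S is monochromatic.
For a fixed S, the K_3 on S has C(3, 2) = 3 edges. P[all 3 edges red] = (1/2)^3, and likewise for blue, so P[monochromatic] = 2·(1/2)^3 = 2^{1 − 3} = 1/4.
Summing: E[X] = C(39, 3) · 2^{1 − 3} = 9139 · 1/4 = 9139/4.
Numerically: E[X] ≈ 2284.75000.

E[X] = C(39,3)·2^(1−C(3,2)) = 9139/4 ≈ 2284.75000.


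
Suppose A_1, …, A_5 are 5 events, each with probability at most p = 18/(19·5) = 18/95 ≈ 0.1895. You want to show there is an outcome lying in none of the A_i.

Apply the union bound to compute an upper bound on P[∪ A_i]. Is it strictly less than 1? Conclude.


Union bound: P[∪_{i=1}^{5} A_i] ≤ Σ_i P[A_i] ≤ 5·p = 5·(18/95) = 18/19.
Numerically: 18/19 ≈ 0.9474.
Is 18/19 < 1? YES.
Since P[∪ A_i] ≤ 18/19 < 1, the complement has P[∩ A_i^c] ≥ 1 − 18/19 = 1/19 > 0, so some outcome avoids every A_i.

5·p = 18/19 ≈ 0.9474; existence CERTIFIED by the union bound.


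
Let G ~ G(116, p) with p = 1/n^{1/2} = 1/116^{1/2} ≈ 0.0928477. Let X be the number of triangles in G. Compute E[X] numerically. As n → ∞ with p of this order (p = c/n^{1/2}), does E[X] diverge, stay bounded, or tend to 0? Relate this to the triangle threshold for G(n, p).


Number of potential triangles: C(116, 3) = 253460.
Each occurs with probability p³ ≈ (0.0928477)³ ≈ 8.00410940e-04.
By linearity: E[X] = C(116, 3)·p³ ≈ 253460 · 8.00410940e-04 ≈ 202.872157.
Since α = 1/2 < 1, p = c/n^{1/2} ≫ 1/n is above the triangle threshold p ~ 1/n. Asymptotically E[X] ~ (c³/6)·n^{3(1−α)} = (1³/6)·n^{1.5} → ∞; triangles are abundant w.h.p.

E[X] ≈ 202.872157; in regime p = Θ(1/n^{1/2}) E[X] diverges (above the triangle threshold p ~ 1/n).


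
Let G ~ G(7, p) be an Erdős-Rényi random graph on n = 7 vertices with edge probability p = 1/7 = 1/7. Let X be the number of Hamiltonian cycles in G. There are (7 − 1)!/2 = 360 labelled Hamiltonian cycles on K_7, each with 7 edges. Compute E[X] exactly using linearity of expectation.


K_7 has (7 − 1)!/2 = 360 labelled Hamiltonian cycles.
For each such Hamiltonian cycle H, let X_H = 1 if all 7 edges of H are present in G. Then P[X_H = 1] = p^{7} = (1/7)^{7} = 1/823543.
Summing the indicators: E[X] = Σ_H E[X_H] = 360 · p^{7} = 360 · 1/823543 = 360/823543.
Numerically: E[X] ≈ 0.000437136.

E[X] = 360 · (1/7)^{7} = 360/823543 ≈ 0.000437136.


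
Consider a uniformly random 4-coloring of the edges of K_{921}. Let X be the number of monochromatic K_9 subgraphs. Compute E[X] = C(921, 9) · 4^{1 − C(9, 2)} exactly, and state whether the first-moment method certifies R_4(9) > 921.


E[X] = C(921, 9) · 4^{1 − 36} = 1263413444025789313455 · 4^{−35} = 1263413444025789313455/1180591620717411303424.
As a reduced fraction: E[X] = 1263413444025789313455/1180591620717411303424 ≈ 1.0701528.
Is E[X] < 1? NO.
Since E[X] ≥ 1, the first-moment bound is inconclusive at n = 921; it does NOT by itself certify R_4(9) > 921.

E[X] = 1263413444025789313455/1180591620717411303424 ≈ 1.0701528; E[X] ≥ 1; first-moment method inconclusive here.


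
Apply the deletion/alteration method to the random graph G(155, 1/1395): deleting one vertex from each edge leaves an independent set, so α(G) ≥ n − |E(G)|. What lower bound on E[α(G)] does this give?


E[|E(G)|] = C(155, 2)·p = 11935 · (1/1395) = 77/9.
E[α(G)] ≥ n − E[|E(G)|] = 155 − 77/9 = 1318/9.
Numerically: ≈ 146.44444.
(This is only a lower bound; the true E[α(G)] may be larger.)

E[α(G)] ≥ 1318/9 ≈ 146.44444.


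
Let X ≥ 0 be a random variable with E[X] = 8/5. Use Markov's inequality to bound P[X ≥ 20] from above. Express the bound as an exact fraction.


μ = E[X] = 8/5, a = 20.
Markov: P[X ≥ 20] ≤ μ/a = (8/5)/20 = 2/25.
Numerically: ≈ 0.080.
(Since a = 20 > μ = 1.600, the bound 2/25 is < 1 and informative.)

P[X ≥ 20] ≤ 2/25 ≈ 0.080.


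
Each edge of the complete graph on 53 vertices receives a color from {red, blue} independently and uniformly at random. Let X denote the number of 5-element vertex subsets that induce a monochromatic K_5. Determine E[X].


Let X = Σ_S X_S over the C(53, 5) = 2869685 subsets S of size 5, where X_S = 1 if the K_5 on S is monochromatic.
For a fixed S, the K_5 on S has C(5, 2) = 10 edges. P[all 10 edges red] = (1/2)^10, and likewise for blue, so P[monochromatic] = 2·(1/2)^10 = 2^{1 − 10} = 1/512.
By linearity: E[X] = C(53, 5) · 2^{1 − 10} = 2869685 · 1/512 = 2869685/512.
Numerically: E[X] ≈ 5604.85352.

E[X] = C(53,5)·2^(1−C(5,2)) = 2869685/512 ≈ 5604.85352.


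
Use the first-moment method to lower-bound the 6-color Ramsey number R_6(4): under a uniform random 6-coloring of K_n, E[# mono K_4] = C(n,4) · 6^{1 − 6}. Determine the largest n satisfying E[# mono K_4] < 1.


We need C(n, 4) · 6^{1 − 6} < 1, i.e. C(n, 4) < 6^{6 − 1} = 7776.
Check values of n near the boundary:
  n = 21: C(21, 4) = 5985; 5985 < 7776? YES
  n = 22: C(22, 4) = 7315; 7315 < 7776? YES
  n = 23: C(23, 4) = 8855; 8855 < 7776? NO
  n = 24: C(24, 4) = 10626; 10626 < 7776? NO
The largest n with C(n, 4) < 7776 is n = 22 (where E[X] = 7315/7776 ≈ 0.9407). Hence R_6(4) > 22, i.e. R_6(4) ≥ 23.

Largest n = 22; hence R_6(4) > 22.


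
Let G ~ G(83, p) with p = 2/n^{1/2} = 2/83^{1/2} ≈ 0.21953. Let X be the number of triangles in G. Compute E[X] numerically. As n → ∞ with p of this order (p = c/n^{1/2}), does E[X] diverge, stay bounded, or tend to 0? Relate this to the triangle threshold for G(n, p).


Number of potential triangles: C(83, 3) = 91881.
Each occurs with probability p³ ≈ (0.21953)³ ≈ 1.0579688e-02.
By linearity: E[X] = C(83, 3)·p³ ≈ 91881 · 1.0579688e-02 ≈ 972.07229.
Since α = 1/2 < 1, p = c/n^{1/2} ≫ 1/n is above the triangle threshold p ~ 1/n. Asymptotically E[X] ~ (c³/6)·n^{3(1−α)} = (2³/6)·n^{1.5} → ∞; triangles are abundant w.h.p.

E[X] ≈ 972.07229; in regime p = Θ(1/n^{1/2}) E[X] diverges (above the triangle threshold p ~ 1/n).


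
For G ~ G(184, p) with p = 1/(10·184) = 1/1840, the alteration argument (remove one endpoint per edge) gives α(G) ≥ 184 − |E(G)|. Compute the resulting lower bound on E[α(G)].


E[|E(G)|] = C(184, 2)·p = 16836 · (1/1840) = 183/20.
E[α(G)] ≥ n − E[|E(G)|] = 184 − 183/20 = 3497/20.
Numerically: ≈ 174.850.
(This is only a lower bound; the true E[α(G)] may be larger.)

E[α(G)] ≥ 3497/20 ≈ 174.850.


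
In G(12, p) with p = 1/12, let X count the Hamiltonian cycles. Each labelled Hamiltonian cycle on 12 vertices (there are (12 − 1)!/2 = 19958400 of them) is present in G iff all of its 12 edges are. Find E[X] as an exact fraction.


K_12 has (12 − 1)!/2 = 19958400 labelled Hamiltonian cycles.
For each such Hamiltonian cycle H, let X_H = 1 if all 12 edges of H are present in G. Then P[X_H = 1] = p^{12} = (1/12)^{12} = 1/8916100448256.
Summing the indicators: E[X] = Σ_H E[X_H] = 19958400 · p^{12} = 19958400 · 1/8916100448256 = 1925/859963392.
Numerically: E[X] ≈ 2.23847e-06.

E[X] = 19958400 · (1/12)^{12} = 1925/859963392 ≈ 2.23847e-06.


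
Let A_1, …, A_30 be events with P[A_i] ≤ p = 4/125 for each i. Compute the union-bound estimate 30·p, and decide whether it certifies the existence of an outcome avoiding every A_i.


Union bound: P[∪_{i=1}^{30} A_i] ≤ Σ_i P[A_i] ≤ 30·p = 30·(4/125) = 24/25.
Numerically: 24/25 ≈ 0.96000.
Is 24/25 < 1? YES.
Since P[∪ A_i] ≤ 24/25 < 1, the complement has P[∩ A_i^c] ≥ 1 − 24/25 = 1/25 > 0, so some outcome avoids every A_i.

30·p = 24/25 ≈ 0.96000; existence CERTIFIED by the union bound.


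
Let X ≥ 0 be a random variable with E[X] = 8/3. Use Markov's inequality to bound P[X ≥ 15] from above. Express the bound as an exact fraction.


μ = E[X] = 8/3, a = 15.
Markov: P[X ≥ 15] ≤ μ/a = (8/3)/15 = 8/45.
Numerically: ≈ 0.177778.
(Since a = 15 > μ = 2.666667, the bound 8/45 is < 1 and informative.)

P[X ≥ 15] ≤ 8/45 ≈ 0.177778.


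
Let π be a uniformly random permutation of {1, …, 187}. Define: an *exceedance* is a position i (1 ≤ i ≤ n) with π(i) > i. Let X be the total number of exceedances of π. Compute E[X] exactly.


Write X = Σ_{i=1}^{187} X_i, where X_i = 1_{π(i) > i}.
For each fixed i, π(i) is uniform over {1, …, 187} (marginal of a uniform permutation), so P[π(i) > i] = (n − i)/n. Summing: Σ_{i=1}^{187} (n − i)/n = (0 + 1 + … + 186)/187 = 187(187 − 1)/(2·187) = (187 − 1)/2.
Hence E[X] = Σ_{i=1}^{187} (187 − i)/187 = 93 ≈ 93.00000.

E[X] = 93 = 93.00000.


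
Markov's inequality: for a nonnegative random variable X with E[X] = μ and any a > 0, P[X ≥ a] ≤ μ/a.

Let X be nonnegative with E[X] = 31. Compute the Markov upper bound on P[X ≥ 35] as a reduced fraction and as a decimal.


μ = E[X] = 31, a = 35.
Markov: P[X ≥ 35] ≤ μ/a = (31)/35 = 31/35.
Numerically: ≈ 0.8857.
(Since a = 35 > μ = 31.0000, the bound 31/35 is < 1 and informative.)

P[X ≥ 35] ≤ 31/35 ≈ 0.8857.
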